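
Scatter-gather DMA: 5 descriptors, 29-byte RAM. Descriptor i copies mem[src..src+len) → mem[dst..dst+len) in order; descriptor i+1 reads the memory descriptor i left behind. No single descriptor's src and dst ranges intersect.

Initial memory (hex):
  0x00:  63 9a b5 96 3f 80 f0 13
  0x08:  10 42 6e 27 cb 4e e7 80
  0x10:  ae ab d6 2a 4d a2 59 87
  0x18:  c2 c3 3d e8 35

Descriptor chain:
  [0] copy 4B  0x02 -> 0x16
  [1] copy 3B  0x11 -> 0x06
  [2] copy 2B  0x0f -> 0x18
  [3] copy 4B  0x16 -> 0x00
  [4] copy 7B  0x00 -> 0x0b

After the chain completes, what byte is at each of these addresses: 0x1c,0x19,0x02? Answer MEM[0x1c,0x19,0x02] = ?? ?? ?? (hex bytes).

D0: mem[0x16..0x19] <- [b5 96 3f 80]
D1: mem[0x06..0x08] <- [ab d6 2a]
D2: mem[0x18..0x19] <- [80 ae]
D3: mem[0x00..0x03] <- [b5 96 80 ae]
D4: mem[0x0b..0x11] <- [b5 96 80 ae 3f 80 ab]
query mem[0x1c]=0x35, mem[0x19]=0xae, mem[0x02]=0x80

MEM[0x1c,0x19,0x02] = 35 ae 80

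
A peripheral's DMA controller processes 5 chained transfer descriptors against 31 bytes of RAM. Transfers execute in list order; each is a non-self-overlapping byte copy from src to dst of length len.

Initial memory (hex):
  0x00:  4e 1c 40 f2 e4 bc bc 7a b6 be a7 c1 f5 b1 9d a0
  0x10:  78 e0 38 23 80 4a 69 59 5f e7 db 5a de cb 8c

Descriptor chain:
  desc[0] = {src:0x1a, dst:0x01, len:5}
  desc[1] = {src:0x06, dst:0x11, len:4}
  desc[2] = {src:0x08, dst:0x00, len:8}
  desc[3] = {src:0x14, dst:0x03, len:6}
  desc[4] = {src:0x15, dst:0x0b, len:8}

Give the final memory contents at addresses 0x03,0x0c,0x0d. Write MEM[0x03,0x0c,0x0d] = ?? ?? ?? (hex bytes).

MEM[0x03,0x0c,0x0d] = be 69 59

D0: mem[0x01..0x05] <- [db 5a de cb 8c]
D1: mem[0x11..0x14] <- [bc 7a b6 be]
D2: mem[0x00..0x07] <- [b6 be a7 c1 f5 b1 9d a0]
D3: mem[0x03..0x08] <- [be 4a 69 59 5f e7]
D4: mem[0x0b..0x12] <- [4a 69 59 5f e7 db 5a de]
query mem[0x03]=0xbe, mem[0x0c]=0x69, mem[0x0d]=0x59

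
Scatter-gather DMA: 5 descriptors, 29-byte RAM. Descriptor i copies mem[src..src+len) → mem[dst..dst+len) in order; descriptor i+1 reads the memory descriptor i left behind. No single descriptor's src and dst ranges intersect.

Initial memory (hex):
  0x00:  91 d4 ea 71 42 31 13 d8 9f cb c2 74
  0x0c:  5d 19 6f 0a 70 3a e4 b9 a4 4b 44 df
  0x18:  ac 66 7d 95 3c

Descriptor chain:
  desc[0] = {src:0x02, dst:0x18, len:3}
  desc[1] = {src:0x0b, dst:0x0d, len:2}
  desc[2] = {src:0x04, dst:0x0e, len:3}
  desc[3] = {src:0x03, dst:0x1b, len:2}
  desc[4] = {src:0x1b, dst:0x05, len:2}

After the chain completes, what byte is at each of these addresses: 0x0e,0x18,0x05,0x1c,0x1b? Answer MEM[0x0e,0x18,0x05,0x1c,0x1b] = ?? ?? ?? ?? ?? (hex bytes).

#0 dst[0x18+3] := {0xea,0x71,0x42}
#1 dst[0x0d+2] := {0x74,0x5d}
#2 dst[0x0e+3] := {0x42,0x31,0x13}
#3 dst[0x1b+2] := {0x71,0x42}
#4 dst[0x05+2] := {0x71,0x42}
query mem[0x0e]=0x42, mem[0x18]=0xea, mem[0x05]=0x71, mem[0x1c]=0x42, mem[0x1b]=0x71

MEM[0x0e,0x18,0x05,0x1c,0x1b] = 42 ea 71 42 71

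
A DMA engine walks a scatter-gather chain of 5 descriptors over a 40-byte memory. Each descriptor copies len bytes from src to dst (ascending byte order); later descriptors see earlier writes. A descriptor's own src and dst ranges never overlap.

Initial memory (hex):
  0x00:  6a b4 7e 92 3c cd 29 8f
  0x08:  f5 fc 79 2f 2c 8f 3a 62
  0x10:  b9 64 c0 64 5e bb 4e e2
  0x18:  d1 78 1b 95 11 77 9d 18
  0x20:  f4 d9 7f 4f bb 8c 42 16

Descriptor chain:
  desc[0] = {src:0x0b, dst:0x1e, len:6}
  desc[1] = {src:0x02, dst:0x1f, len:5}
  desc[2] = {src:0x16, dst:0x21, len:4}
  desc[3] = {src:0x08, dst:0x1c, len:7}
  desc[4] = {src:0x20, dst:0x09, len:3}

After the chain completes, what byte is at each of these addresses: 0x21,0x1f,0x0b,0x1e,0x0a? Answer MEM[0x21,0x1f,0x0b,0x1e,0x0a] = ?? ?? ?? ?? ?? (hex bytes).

  after D0: wrote 6B at 0x1e = 2f2c8f3a62b9
  after D1: wrote 5B at 0x1f = 7e923ccd29
  after D2: wrote 4B at 0x21 = 4ee2d178
  after D3: wrote 7B at 0x1c = f5fc792f2c8f3a
  after D4: wrote 3B at 0x09 = 2c8f3a
query mem[0x21]=0x8f, mem[0x1f]=0x2f, mem[0x0b]=0x3a, mem[0x1e]=0x79, mem[0x0a]=0x8f

MEM[0x21,0x1f,0x0b,0x1e,0x0a] = 8f 2f 3a 79 8f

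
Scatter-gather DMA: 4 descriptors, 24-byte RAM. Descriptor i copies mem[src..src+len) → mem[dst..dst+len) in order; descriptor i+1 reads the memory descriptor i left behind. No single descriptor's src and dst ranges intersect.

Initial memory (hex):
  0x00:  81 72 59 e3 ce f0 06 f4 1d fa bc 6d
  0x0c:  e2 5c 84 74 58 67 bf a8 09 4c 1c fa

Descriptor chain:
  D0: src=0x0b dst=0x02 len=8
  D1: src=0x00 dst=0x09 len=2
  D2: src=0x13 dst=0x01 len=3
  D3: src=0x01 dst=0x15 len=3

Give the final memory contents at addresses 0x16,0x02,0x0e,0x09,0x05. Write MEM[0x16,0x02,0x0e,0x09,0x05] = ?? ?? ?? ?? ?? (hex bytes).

MEM[0x16,0x02,0x0e,0x09,0x05] = 09 09 84 81 84

D0: mem[0x02..0x09] <- [6d e2 5c 84 74 58 67 bf]
D1: mem[0x09..0x0a] <- [81 72]
D2: mem[0x01..0x03] <- [a8 09 4c]
D3: mem[0x15..0x17] <- [a8 09 4c]
query mem[0x16]=0x09, mem[0x02]=0x09, mem[0x0e]=0x84, mem[0x09]=0x81, mem[0x05]=0x84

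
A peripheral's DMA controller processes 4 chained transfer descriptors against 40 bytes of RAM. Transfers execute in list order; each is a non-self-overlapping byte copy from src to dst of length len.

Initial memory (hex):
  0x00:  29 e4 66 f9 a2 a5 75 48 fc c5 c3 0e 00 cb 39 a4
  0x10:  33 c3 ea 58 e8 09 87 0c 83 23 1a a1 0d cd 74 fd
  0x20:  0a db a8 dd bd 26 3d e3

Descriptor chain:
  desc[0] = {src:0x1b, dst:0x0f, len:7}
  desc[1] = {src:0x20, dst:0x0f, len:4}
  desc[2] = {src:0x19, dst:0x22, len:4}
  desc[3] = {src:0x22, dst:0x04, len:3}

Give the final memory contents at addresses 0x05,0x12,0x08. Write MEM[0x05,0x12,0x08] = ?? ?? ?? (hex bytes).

  after D0: wrote 7B at 0x0f = a10dcd74fd0adb
  after D1: wrote 4B at 0x0f = 0adba8dd
  after D2: wrote 4B at 0x22 = 231aa10d
  after D3: wrote 3B at 0x04 = 231aa1
query mem[0x05]=0x1a, mem[0x12]=0xdd, mem[0x08]=0xfc

MEM[0x05,0x12,0x08] = 1a dd fc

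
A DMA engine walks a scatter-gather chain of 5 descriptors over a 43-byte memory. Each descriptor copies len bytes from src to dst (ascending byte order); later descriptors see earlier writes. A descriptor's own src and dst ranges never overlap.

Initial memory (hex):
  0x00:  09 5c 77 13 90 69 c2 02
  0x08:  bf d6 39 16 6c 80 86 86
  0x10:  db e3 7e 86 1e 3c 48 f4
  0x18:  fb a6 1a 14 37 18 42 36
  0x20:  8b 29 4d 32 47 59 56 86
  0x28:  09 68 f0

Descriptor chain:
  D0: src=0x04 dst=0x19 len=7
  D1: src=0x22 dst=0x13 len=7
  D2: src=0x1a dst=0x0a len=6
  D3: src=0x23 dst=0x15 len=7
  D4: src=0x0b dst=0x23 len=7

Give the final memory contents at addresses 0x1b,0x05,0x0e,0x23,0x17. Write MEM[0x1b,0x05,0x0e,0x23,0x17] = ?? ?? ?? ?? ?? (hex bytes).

MEM[0x1b,0x05,0x0e,0x23,0x17] = 68 69 d6 c2 59

#0 dst[0x19+7] := {0x90,0x69,0xc2,0x02,0xbf,0xd6,0x39}
#1 dst[0x13+7] := {0x4d,0x32,0x47,0x59,0x56,0x86,0x09}
#2 dst[0x0a+6] := {0x69,0xc2,0x02,0xbf,0xd6,0x39}
#3 dst[0x15+7] := {0x32,0x47,0x59,0x56,0x86,0x09,0x68}
#4 dst[0x23+7] := {0xc2,0x02,0xbf,0xd6,0x39,0xdb,0xe3}
query mem[0x1b]=0x68, mem[0x05]=0x69, mem[0x0e]=0xd6, mem[0x23]=0xc2, mem[0x17]=0x59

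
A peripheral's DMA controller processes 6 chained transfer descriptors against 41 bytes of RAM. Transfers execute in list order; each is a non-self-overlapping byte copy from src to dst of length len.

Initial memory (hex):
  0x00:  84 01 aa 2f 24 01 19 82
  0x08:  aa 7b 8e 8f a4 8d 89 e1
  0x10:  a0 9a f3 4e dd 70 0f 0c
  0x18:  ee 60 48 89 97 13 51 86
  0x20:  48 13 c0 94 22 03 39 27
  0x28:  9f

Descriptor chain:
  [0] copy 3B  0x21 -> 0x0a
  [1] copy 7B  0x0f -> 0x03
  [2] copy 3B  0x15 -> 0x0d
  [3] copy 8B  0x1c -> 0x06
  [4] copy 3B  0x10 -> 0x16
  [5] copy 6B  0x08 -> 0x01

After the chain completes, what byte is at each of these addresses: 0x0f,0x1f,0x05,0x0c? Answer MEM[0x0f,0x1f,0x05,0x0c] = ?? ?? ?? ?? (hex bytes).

  after D0: wrote 3B at 0x0a = 13c094
  after D1: wrote 7B at 0x03 = e1a09af34edd70
  after D2: wrote 3B at 0x0d = 700f0c
  after D3: wrote 8B at 0x06 = 971351864813c094
  after D4: wrote 3B at 0x16 = a09af3
  after D5: wrote 6B at 0x01 = 51864813c094
query mem[0x0f]=0x0c, mem[0x1f]=0x86, mem[0x05]=0xc0, mem[0x0c]=0xc0

MEM[0x0f,0x1f,0x05,0x0c] = 0c 86 c0 c0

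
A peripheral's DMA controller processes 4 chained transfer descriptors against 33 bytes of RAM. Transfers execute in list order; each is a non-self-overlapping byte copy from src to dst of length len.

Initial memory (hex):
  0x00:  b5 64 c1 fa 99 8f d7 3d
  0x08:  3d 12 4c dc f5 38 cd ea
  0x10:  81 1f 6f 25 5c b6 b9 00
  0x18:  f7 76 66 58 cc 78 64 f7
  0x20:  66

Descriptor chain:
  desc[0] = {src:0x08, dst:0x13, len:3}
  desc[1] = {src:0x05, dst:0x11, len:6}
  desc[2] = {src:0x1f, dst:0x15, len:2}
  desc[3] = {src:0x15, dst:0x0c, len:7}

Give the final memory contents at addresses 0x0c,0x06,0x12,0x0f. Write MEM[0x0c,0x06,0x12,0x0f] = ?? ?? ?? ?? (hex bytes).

D0: mem[0x13..0x15] <- [3d 12 4c]
D1: mem[0x11..0x16] <- [8f d7 3d 3d 12 4c]
D2: mem[0x15..0x16] <- [f7 66]
D3: mem[0x0c..0x12] <- [f7 66 00 f7 76 66 58]
query mem[0x0c]=0xf7, mem[0x06]=0xd7, mem[0x12]=0x58, mem[0x0f]=0xf7

MEM[0x0c,0x06,0x12,0x0f] = f7 d7 58 f7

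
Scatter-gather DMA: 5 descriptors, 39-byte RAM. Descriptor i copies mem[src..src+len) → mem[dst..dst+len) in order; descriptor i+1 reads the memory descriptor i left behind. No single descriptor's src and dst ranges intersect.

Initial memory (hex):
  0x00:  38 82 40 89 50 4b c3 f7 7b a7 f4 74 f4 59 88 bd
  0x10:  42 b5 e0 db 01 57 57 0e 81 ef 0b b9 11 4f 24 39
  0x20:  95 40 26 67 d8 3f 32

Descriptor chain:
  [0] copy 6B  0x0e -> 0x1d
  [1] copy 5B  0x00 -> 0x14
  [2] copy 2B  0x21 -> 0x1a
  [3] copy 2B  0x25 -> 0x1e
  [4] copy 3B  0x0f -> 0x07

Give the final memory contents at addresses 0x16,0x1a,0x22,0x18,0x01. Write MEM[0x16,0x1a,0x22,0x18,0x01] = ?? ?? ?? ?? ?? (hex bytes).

MEM[0x16,0x1a,0x22,0x18,0x01] = 40 e0 db 50 82

D0: mem[0x1d..0x22] <- [88 bd 42 b5 e0 db]
D1: mem[0x14..0x18] <- [38 82 40 89 50]
D2: mem[0x1a..0x1b] <- [e0 db]
D3: mem[0x1e..0x1f] <- [3f 32]
D4: mem[0x07..0x09] <- [bd 42 b5]
query mem[0x16]=0x40, mem[0x1a]=0xe0, mem[0x22]=0xdb, mem[0x18]=0x50, mem[0x01]=0x82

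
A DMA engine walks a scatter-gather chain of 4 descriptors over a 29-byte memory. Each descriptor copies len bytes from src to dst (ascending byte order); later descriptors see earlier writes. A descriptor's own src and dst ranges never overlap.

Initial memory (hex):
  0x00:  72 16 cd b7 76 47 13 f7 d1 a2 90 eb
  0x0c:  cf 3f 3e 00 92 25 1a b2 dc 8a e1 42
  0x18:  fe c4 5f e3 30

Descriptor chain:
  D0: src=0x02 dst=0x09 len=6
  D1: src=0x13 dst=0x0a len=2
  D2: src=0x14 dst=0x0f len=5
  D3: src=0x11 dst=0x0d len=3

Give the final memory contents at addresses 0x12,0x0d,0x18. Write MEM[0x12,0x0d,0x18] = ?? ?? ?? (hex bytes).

D0: mem[0x09..0x0e] <- [cd b7 76 47 13 f7]
D1: mem[0x0a..0x0b] <- [b2 dc]
D2: mem[0x0f..0x13] <- [dc 8a e1 42 fe]
D3: mem[0x0d..0x0f] <- [e1 42 fe]
query mem[0x12]=0x42, mem[0x0d]=0xe1, mem[0x18]=0xfe

MEM[0x12,0x0d,0x18] = 42 e1 fe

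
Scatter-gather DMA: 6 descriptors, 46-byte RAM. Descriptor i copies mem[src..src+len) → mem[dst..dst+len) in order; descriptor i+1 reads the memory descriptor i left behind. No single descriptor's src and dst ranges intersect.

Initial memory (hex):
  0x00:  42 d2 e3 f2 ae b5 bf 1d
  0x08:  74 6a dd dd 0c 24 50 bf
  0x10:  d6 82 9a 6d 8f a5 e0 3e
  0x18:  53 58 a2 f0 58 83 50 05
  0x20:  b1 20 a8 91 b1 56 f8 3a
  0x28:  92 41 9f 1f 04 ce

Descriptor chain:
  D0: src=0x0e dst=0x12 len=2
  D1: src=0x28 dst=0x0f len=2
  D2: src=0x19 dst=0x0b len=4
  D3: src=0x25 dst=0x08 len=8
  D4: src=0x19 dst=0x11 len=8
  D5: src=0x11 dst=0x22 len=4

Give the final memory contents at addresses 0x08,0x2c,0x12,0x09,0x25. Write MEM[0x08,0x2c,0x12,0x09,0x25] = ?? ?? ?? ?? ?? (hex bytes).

[0] 0x0e->0x12 len=2 : 50 bf
[1] 0x28->0x0f len=2 : 92 41
[2] 0x19->0x0b len=4 : 58 a2 f0 58
[3] 0x25->0x08 len=8 : 56 f8 3a 92 41 9f 1f 04
[4] 0x19->0x11 len=8 : 58 a2 f0 58 83 50 05 b1
[5] 0x11->0x22 len=4 : 58 a2 f0 58
query mem[0x08]=0x56, mem[0x2c]=0x04, mem[0x12]=0xa2, mem[0x09]=0xf8, mem[0x25]=0x58

MEM[0x08,0x2c,0x12,0x09,0x25] = 56 04 a2 f8 58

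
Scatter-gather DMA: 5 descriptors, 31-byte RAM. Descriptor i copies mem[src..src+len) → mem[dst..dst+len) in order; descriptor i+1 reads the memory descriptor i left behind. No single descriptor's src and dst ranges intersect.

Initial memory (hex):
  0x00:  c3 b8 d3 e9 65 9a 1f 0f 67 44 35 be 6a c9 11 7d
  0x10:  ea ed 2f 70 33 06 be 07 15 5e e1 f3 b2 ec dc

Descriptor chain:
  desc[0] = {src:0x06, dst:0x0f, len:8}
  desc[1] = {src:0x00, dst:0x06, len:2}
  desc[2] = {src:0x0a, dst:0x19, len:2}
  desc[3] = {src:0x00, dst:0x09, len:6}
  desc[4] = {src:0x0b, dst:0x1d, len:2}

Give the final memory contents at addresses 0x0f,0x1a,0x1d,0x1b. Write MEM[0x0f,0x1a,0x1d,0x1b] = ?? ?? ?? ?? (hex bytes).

MEM[0x0f,0x1a,0x1d,0x1b] = 1f be d3 f3

#0 dst[0x0f+8] := {0x1f,0x0f,0x67,0x44,0x35,0xbe,0x6a,0xc9}
#1 dst[0x06+2] := {0xc3,0xb8}
#2 dst[0x19+2] := {0x35,0xbe}
#3 dst[0x09+6] := {0xc3,0xb8,0xd3,0xe9,0x65,0x9a}
#4 dst[0x1d+2] := {0xd3,0xe9}
query mem[0x0f]=0x1f, mem[0x1a]=0xbe, mem[0x1d]=0xd3, mem[0x1b]=0xf3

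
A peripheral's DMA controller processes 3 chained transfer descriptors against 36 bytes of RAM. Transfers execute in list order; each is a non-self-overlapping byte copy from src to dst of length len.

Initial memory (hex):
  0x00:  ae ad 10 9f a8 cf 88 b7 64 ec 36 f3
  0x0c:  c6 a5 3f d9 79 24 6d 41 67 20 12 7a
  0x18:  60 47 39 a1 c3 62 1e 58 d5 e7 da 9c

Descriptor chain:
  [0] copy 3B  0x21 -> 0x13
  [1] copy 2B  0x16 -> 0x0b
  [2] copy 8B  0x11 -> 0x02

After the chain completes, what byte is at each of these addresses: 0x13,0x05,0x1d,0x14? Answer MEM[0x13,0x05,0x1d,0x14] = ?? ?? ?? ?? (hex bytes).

#0 dst[0x13+3] := {0xe7,0xda,0x9c}
#1 dst[0x0b+2] := {0x12,0x7a}
#2 dst[0x02+8] := {0x24,0x6d,0xe7,0xda,0x9c,0x12,0x7a,0x60}
query mem[0x13]=0xe7, mem[0x05]=0xda, mem[0x1d]=0x62, mem[0x14]=0xda

MEM[0x13,0x05,0x1d,0x14] = e7 da 62 da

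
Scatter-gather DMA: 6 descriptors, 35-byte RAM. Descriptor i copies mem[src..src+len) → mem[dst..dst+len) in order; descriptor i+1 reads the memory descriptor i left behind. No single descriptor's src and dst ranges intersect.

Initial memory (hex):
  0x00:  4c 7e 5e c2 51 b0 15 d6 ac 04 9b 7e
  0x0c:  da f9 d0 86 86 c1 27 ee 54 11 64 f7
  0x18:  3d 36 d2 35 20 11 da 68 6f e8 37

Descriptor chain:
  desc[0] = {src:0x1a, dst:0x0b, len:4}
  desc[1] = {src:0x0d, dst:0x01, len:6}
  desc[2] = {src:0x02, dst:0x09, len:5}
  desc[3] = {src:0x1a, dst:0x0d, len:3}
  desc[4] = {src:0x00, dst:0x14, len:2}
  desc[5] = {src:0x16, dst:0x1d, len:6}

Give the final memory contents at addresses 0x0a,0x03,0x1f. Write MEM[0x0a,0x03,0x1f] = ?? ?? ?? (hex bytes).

#0 dst[0x0b+4] := {0xd2,0x35,0x20,0x11}
#1 dst[0x01+6] := {0x20,0x11,0x86,0x86,0xc1,0x27}
#2 dst[0x09+5] := {0x11,0x86,0x86,0xc1,0x27}
#3 dst[0x0d+3] := {0xd2,0x35,0x20}
#4 dst[0x14+2] := {0x4c,0x20}
#5 dst[0x1d+6] := {0x64,0xf7,0x3d,0x36,0xd2,0x35}
query mem[0x0a]=0x86, mem[0x03]=0x86, mem[0x1f]=0x3d

MEM[0x0a,0x03,0x1f] = 86 86 3d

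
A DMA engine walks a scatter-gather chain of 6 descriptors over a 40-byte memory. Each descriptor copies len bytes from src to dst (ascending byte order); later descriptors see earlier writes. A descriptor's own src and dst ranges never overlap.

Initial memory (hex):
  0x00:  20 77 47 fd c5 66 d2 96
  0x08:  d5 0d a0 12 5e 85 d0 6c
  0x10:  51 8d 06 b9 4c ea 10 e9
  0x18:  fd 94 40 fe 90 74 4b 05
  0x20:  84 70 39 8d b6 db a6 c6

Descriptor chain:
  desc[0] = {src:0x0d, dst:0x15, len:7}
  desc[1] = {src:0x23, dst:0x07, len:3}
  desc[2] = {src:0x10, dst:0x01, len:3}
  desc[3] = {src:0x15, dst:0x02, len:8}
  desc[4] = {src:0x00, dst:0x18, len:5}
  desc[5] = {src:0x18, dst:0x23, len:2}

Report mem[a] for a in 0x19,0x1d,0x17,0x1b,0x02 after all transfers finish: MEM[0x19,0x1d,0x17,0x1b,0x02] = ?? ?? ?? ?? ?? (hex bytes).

MEM[0x19,0x1d,0x17,0x1b,0x02] = 51 74 6c d0 85

[0] 0x0d->0x15 len=7 : 85 d0 6c 51 8d 06 b9
[1] 0x23->0x07 len=3 : 8d b6 db
[2] 0x10->0x01 len=3 : 51 8d 06
[3] 0x15->0x02 len=8 : 85 d0 6c 51 8d 06 b9 90
[4] 0x00->0x18 len=5 : 20 51 85 d0 6c
[5] 0x18->0x23 len=2 : 20 51
query mem[0x19]=0x51, mem[0x1d]=0x74, mem[0x17]=0x6c, mem[0x1b]=0xd0, mem[0x02]=0x85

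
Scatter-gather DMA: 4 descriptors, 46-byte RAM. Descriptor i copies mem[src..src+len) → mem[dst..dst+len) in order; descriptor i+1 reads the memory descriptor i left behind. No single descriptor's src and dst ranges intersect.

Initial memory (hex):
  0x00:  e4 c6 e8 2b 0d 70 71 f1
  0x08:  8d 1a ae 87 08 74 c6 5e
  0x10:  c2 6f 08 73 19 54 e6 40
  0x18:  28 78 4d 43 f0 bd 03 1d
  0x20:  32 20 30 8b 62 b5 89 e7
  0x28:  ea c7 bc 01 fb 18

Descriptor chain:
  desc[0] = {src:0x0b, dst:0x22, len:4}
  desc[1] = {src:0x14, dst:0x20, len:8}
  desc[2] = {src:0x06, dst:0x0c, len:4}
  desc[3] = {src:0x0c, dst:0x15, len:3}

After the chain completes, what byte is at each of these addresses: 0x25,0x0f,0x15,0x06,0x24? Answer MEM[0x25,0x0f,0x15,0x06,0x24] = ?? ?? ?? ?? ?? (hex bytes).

MEM[0x25,0x0f,0x15,0x06,0x24] = 78 1a 71 71 28

D0: mem[0x22..0x25] <- [87 08 74 c6]
D1: mem[0x20..0x27] <- [19 54 e6 40 28 78 4d 43]
D2: mem[0x0c..0x0f] <- [71 f1 8d 1a]
D3: mem[0x15..0x17] <- [71 f1 8d]
query mem[0x25]=0x78, mem[0x0f]=0x1a, mem[0x15]=0x71, mem[0x06]=0x71, mem[0x24]=0x28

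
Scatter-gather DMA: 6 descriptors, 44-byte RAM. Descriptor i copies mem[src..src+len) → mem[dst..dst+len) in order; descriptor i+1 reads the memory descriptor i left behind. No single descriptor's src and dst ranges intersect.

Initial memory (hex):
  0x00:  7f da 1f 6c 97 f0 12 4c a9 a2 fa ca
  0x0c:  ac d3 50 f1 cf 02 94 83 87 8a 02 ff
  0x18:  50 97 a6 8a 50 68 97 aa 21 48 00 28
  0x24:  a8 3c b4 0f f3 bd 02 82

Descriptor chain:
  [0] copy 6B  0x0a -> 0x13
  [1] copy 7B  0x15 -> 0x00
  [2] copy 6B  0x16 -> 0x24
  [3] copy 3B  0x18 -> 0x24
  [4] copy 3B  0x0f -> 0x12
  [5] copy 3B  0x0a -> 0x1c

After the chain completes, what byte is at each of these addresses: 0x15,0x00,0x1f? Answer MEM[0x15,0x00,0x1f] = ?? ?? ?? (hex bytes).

MEM[0x15,0x00,0x1f] = ac ac aa

[0] 0x0a->0x13 len=6 : fa ca ac d3 50 f1
[1] 0x15->0x00 len=7 : ac d3 50 f1 97 a6 8a
[2] 0x16->0x24 len=6 : d3 50 f1 97 a6 8a
[3] 0x18->0x24 len=3 : f1 97 a6
[4] 0x0f->0x12 len=3 : f1 cf 02
[5] 0x0a->0x1c len=3 : fa ca ac
query mem[0x15]=0xac, mem[0x00]=0xac, mem[0x1f]=0xaa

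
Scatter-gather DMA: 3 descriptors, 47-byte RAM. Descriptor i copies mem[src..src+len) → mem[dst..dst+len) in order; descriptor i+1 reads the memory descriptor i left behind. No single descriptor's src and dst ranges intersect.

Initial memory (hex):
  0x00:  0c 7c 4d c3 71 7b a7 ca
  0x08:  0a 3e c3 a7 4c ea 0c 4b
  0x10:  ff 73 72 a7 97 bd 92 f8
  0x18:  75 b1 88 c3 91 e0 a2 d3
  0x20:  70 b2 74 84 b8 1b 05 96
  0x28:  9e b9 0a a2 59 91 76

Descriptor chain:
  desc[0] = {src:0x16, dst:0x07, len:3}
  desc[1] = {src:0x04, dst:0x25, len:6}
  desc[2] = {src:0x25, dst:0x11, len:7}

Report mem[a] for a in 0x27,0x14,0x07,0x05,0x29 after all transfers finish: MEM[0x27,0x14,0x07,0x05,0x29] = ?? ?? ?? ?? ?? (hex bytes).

MEM[0x27,0x14,0x07,0x05,0x29] = a7 92 92 7b f8

#0 dst[0x07+3] := {0x92,0xf8,0x75}
#1 dst[0x25+6] := {0x71,0x7b,0xa7,0x92,0xf8,0x75}
#2 dst[0x11+7] := {0x71,0x7b,0xa7,0x92,0xf8,0x75,0xa2}
query mem[0x27]=0xa7, mem[0x14]=0x92, mem[0x07]=0x92, mem[0x05]=0x7b, mem[0x29]=0xf8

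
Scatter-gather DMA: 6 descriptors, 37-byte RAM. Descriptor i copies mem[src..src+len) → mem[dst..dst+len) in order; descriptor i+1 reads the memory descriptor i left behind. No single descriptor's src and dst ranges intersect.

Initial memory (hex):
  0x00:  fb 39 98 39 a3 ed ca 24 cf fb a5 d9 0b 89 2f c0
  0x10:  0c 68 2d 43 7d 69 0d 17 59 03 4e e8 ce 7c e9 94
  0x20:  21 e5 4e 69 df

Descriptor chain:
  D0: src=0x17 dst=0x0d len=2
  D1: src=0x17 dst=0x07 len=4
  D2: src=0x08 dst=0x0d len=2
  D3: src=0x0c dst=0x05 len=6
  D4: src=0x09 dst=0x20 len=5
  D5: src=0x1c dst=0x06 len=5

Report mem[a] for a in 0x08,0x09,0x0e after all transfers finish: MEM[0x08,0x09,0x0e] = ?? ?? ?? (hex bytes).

MEM[0x08,0x09,0x0e] = e9 94 03

D0: mem[0x0d..0x0e] <- [17 59]
D1: mem[0x07..0x0a] <- [17 59 03 4e]
D2: mem[0x0d..0x0e] <- [59 03]
D3: mem[0x05..0x0a] <- [0b 59 03 c0 0c 68]
D4: mem[0x20..0x24] <- [0c 68 d9 0b 59]
D5: mem[0x06..0x0a] <- [ce 7c e9 94 0c]
query mem[0x08]=0xe9, mem[0x09]=0x94, mem[0x0e]=0x03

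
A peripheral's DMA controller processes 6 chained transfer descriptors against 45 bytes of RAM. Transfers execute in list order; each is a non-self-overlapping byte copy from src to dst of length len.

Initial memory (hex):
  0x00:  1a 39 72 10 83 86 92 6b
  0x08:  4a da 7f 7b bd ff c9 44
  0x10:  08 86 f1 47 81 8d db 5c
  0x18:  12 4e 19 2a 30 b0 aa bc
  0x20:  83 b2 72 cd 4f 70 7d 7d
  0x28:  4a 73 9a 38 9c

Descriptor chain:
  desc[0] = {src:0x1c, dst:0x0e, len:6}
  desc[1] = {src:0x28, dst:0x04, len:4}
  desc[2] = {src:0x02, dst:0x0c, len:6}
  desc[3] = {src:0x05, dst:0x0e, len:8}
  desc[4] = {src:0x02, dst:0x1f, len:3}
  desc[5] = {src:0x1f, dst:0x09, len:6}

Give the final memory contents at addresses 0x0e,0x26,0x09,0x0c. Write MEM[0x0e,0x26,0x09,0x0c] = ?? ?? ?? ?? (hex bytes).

MEM[0x0e,0x26,0x09,0x0c] = 4f 7d 72 72

[0] 0x1c->0x0e len=6 : 30 b0 aa bc 83 b2
[1] 0x28->0x04 len=4 : 4a 73 9a 38
[2] 0x02->0x0c len=6 : 72 10 4a 73 9a 38
[3] 0x05->0x0e len=8 : 73 9a 38 4a da 7f 7b 72
[4] 0x02->0x1f len=3 : 72 10 4a
[5] 0x1f->0x09 len=6 : 72 10 4a 72 cd 4f
query mem[0x0e]=0x4f, mem[0x26]=0x7d, mem[0x09]=0x72, mem[0x0c]=0x72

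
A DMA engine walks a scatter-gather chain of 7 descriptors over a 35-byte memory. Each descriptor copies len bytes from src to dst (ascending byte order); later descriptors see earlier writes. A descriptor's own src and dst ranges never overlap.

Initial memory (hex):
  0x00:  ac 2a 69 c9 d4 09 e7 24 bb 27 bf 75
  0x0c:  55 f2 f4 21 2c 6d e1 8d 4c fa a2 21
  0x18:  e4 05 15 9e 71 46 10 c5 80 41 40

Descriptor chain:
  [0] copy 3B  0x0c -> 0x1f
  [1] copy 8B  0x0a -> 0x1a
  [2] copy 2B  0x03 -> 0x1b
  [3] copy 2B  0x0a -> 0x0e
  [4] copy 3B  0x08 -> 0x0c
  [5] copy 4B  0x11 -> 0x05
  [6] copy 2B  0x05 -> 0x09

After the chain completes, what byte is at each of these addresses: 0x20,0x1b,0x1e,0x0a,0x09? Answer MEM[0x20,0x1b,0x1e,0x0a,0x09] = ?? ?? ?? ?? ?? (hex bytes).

D0: mem[0x1f..0x21] <- [55 f2 f4]
D1: mem[0x1a..0x21] <- [bf 75 55 f2 f4 21 2c 6d]
D2: mem[0x1b..0x1c] <- [c9 d4]
D3: mem[0x0e..0x0f] <- [bf 75]
D4: mem[0x0c..0x0e] <- [bb 27 bf]
D5: mem[0x05..0x08] <- [6d e1 8d 4c]
D6: mem[0x09..0x0a] <- [6d e1]
query mem[0x20]=0x2c, mem[0x1b]=0xc9, mem[0x1e]=0xf4, mem[0x0a]=0xe1, mem[0x09]=0x6d

MEM[0x20,0x1b,0x1e,0x0a,0x09] = 2c c9 f4 e1 6d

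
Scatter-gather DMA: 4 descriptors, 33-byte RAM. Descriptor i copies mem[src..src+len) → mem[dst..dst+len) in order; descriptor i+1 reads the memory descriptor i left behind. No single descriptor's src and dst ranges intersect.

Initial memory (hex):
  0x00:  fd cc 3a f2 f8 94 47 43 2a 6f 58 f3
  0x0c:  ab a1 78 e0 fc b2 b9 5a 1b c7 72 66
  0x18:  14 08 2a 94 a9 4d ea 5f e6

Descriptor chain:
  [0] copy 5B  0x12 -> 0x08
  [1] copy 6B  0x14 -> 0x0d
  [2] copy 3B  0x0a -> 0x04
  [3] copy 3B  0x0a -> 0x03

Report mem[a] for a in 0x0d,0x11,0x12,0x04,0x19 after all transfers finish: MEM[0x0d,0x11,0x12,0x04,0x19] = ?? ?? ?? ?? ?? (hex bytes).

D0: mem[0x08..0x0c] <- [b9 5a 1b c7 72]
D1: mem[0x0d..0x12] <- [1b c7 72 66 14 08]
D2: mem[0x04..0x06] <- [1b c7 72]
D3: mem[0x03..0x05] <- [1b c7 72]
query mem[0x0d]=0x1b, mem[0x11]=0x14, mem[0x12]=0x08, mem[0x04]=0xc7, mem[0x19]=0x08

MEM[0x0d,0x11,0x12,0x04,0x19] = 1b 14 08 c7 08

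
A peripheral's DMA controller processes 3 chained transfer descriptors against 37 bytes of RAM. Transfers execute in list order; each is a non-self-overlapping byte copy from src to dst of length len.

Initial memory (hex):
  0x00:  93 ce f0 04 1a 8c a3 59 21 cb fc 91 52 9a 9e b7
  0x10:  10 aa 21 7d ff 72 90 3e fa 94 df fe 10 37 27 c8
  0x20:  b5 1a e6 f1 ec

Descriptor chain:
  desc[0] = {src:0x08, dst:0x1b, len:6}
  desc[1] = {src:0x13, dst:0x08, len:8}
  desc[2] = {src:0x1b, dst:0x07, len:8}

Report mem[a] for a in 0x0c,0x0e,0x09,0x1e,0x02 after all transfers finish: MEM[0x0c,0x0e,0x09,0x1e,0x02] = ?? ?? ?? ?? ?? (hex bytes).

MEM[0x0c,0x0e,0x09,0x1e,0x02] = 9a e6 fc 91 f0

[0] 0x08->0x1b len=6 : 21 cb fc 91 52 9a
[1] 0x13->0x08 len=8 : 7d ff 72 90 3e fa 94 df
[2] 0x1b->0x07 len=8 : 21 cb fc 91 52 9a 1a e6
query mem[0x0c]=0x9a, mem[0x0e]=0xe6, mem[0x09]=0xfc, mem[0x1e]=0x91, mem[0x02]=0xf0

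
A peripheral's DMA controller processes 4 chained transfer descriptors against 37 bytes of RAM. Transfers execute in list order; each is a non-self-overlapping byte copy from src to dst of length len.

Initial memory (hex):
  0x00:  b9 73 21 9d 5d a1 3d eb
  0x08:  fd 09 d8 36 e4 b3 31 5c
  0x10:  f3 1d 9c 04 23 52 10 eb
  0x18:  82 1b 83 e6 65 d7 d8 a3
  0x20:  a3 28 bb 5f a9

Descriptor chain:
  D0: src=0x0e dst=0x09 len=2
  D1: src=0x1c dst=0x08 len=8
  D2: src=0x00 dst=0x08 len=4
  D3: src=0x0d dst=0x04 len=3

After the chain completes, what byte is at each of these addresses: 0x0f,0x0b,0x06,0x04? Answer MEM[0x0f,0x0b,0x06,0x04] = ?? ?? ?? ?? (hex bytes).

  after D0: wrote 2B at 0x09 = 315c
  after D1: wrote 8B at 0x08 = 65d7d8a3a328bb5f
  after D2: wrote 4B at 0x08 = b973219d
  after D3: wrote 3B at 0x04 = 28bb5f
query mem[0x0f]=0x5f, mem[0x0b]=0x9d, mem[0x06]=0x5f, mem[0x04]=0x28

MEM[0x0f,0x0b,0x06,0x04] = 5f 9d 5f 28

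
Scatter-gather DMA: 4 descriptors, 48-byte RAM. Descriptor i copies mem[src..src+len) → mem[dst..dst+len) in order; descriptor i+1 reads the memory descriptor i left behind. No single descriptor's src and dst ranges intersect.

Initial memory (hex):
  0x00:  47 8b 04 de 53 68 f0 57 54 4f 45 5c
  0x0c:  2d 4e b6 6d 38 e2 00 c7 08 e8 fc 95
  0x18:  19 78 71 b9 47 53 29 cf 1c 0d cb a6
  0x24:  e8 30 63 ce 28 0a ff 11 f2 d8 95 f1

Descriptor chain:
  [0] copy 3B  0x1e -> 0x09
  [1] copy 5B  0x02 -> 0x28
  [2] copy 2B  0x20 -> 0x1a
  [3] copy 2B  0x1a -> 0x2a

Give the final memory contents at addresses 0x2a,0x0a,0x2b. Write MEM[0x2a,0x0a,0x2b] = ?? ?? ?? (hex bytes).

#0 dst[0x09+3] := {0x29,0xcf,0x1c}
#1 dst[0x28+5] := {0x04,0xde,0x53,0x68,0xf0}
#2 dst[0x1a+2] := {0x1c,0x0d}
#3 dst[0x2a+2] := {0x1c,0x0d}
query mem[0x2a]=0x1c, mem[0x0a]=0xcf, mem[0x2b]=0x0d

MEM[0x2a,0x0a,0x2b] = 1c cf 0d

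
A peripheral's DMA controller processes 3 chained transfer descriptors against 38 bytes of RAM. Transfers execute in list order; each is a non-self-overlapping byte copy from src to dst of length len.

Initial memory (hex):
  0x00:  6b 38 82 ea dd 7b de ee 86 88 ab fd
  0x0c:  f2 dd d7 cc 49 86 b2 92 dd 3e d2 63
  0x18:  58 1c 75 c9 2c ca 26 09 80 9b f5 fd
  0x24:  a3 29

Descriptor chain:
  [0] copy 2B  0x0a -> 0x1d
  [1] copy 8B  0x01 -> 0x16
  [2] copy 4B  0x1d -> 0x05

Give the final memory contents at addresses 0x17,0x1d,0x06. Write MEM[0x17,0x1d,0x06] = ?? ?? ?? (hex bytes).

#0 dst[0x1d+2] := {0xab,0xfd}
#1 dst[0x16+8] := {0x38,0x82,0xea,0xdd,0x7b,0xde,0xee,0x86}
#2 dst[0x05+4] := {0x86,0xfd,0x09,0x80}
query mem[0x17]=0x82, mem[0x1d]=0x86, mem[0x06]=0xfd

MEM[0x17,0x1d,0x06] = 82 86 fd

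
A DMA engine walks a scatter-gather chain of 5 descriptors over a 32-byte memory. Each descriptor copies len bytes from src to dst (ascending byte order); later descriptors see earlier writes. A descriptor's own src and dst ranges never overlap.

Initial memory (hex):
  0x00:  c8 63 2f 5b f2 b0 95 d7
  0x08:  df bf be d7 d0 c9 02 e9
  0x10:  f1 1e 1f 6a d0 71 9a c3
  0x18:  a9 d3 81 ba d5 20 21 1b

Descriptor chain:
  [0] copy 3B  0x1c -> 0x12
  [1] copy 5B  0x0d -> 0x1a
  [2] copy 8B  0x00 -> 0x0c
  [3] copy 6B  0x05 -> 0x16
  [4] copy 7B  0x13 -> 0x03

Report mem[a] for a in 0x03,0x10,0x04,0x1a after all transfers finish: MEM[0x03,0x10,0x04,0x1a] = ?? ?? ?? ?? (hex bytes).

D0: mem[0x12..0x14] <- [d5 20 21]
D1: mem[0x1a..0x1e] <- [c9 02 e9 f1 1e]
D2: mem[0x0c..0x13] <- [c8 63 2f 5b f2 b0 95 d7]
D3: mem[0x16..0x1b] <- [b0 95 d7 df bf be]
D4: mem[0x03..0x09] <- [d7 21 71 b0 95 d7 df]
query mem[0x03]=0xd7, mem[0x10]=0xf2, mem[0x04]=0x21, mem[0x1a]=0xbf

MEM[0x03,0x10,0x04,0x1a] = d7 f2 21 bf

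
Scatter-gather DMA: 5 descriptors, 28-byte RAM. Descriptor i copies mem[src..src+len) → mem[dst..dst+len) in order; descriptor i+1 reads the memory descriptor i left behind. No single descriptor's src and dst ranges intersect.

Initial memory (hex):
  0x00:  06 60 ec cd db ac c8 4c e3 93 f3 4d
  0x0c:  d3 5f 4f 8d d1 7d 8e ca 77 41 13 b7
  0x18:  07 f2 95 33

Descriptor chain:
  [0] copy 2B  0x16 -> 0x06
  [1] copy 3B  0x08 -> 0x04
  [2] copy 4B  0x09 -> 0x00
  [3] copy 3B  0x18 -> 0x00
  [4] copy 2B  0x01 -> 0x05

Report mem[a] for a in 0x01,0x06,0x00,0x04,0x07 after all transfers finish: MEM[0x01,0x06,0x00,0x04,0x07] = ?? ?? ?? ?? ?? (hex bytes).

[0] 0x16->0x06 len=2 : 13 b7
[1] 0x08->0x04 len=3 : e3 93 f3
[2] 0x09->0x00 len=4 : 93 f3 4d d3
[3] 0x18->0x00 len=3 : 07 f2 95
[4] 0x01->0x05 len=2 : f2 95
query mem[0x01]=0xf2, mem[0x06]=0x95, mem[0x00]=0x07, mem[0x04]=0xe3, mem[0x07]=0xb7

MEM[0x01,0x06,0x00,0x04,0x07] = f2 95 07 e3 b7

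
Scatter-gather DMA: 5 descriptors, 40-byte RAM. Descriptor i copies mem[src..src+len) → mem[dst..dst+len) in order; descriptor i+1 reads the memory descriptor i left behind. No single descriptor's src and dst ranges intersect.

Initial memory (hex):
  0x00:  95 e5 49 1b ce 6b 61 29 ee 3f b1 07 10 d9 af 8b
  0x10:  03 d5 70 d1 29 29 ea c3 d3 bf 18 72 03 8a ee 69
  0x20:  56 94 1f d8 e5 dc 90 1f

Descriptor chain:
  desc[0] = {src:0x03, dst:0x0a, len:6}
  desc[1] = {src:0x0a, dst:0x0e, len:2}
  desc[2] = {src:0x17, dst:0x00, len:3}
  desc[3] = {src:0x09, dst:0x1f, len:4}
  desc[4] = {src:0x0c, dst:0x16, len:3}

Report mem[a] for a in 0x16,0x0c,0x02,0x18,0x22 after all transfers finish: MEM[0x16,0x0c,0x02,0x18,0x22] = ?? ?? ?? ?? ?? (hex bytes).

[0] 0x03->0x0a len=6 : 1b ce 6b 61 29 ee
[1] 0x0a->0x0e len=2 : 1b ce
[2] 0x17->0x00 len=3 : c3 d3 bf
[3] 0x09->0x1f len=4 : 3f 1b ce 6b
[4] 0x0c->0x16 len=3 : 6b 61 1b
query mem[0x16]=0x6b, mem[0x0c]=0x6b, mem[0x02]=0xbf, mem[0x18]=0x1b, mem[0x22]=0x6b

MEM[0x16,0x0c,0x02,0x18,0x22] = 6b 6b bf 1b 6b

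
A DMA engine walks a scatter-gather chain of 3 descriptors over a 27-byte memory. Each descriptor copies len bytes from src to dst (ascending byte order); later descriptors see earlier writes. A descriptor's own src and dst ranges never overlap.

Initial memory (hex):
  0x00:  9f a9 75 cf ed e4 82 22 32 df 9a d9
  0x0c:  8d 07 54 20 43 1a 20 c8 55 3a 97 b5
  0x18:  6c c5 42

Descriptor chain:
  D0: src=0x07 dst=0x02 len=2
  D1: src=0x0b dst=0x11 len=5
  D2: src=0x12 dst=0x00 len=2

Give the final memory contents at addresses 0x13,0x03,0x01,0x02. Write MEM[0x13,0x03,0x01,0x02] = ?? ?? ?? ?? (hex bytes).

MEM[0x13,0x03,0x01,0x02] = 07 32 07 22

  after D0: wrote 2B at 0x02 = 2232
  after D1: wrote 5B at 0x11 = d98d075420
  after D2: wrote 2B at 0x00 = 8d07
query mem[0x13]=0x07, mem[0x03]=0x32, mem[0x01]=0x07, mem[0x02]=0x22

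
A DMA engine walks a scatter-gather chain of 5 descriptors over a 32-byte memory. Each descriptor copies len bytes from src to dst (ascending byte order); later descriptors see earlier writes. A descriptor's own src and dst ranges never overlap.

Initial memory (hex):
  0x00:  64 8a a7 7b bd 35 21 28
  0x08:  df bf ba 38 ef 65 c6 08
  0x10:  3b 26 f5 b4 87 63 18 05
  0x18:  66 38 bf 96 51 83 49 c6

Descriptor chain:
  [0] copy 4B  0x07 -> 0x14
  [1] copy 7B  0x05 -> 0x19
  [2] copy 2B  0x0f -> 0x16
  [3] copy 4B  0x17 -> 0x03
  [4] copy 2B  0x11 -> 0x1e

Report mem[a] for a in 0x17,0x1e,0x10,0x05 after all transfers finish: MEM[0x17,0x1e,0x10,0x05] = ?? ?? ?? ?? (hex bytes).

[0] 0x07->0x14 len=4 : 28 df bf ba
[1] 0x05->0x19 len=7 : 35 21 28 df bf ba 38
[2] 0x0f->0x16 len=2 : 08 3b
[3] 0x17->0x03 len=4 : 3b 66 35 21
[4] 0x11->0x1e len=2 : 26 f5
query mem[0x17]=0x3b, mem[0x1e]=0x26, mem[0x10]=0x3b, mem[0x05]=0x35

MEM[0x17,0x1e,0x10,0x05] = 3b 26 3b 35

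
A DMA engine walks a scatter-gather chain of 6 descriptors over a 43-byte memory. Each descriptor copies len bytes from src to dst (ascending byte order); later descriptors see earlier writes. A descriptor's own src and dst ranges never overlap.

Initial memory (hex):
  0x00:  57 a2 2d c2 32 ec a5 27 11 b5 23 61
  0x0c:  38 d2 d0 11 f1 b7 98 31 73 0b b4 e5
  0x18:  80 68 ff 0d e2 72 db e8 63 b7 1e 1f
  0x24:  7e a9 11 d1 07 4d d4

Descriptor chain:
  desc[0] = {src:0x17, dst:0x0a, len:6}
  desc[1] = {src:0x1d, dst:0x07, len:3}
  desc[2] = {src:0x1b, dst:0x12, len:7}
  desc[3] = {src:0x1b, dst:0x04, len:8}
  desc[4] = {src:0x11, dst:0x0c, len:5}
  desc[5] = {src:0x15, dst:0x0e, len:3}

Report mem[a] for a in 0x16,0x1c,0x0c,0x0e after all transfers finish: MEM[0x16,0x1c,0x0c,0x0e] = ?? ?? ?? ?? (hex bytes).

#0 dst[0x0a+6] := {0xe5,0x80,0x68,0xff,0x0d,0xe2}
#1 dst[0x07+3] := {0x72,0xdb,0xe8}
#2 dst[0x12+7] := {0x0d,0xe2,0x72,0xdb,0xe8,0x63,0xb7}
#3 dst[0x04+8] := {0x0d,0xe2,0x72,0xdb,0xe8,0x63,0xb7,0x1e}
#4 dst[0x0c+5] := {0xb7,0x0d,0xe2,0x72,0xdb}
#5 dst[0x0e+3] := {0xdb,0xe8,0x63}
query mem[0x16]=0xe8, mem[0x1c]=0xe2, mem[0x0c]=0xb7, mem[0x0e]=0xdb

MEM[0x16,0x1c,0x0c,0x0e] = e8 e2 b7 db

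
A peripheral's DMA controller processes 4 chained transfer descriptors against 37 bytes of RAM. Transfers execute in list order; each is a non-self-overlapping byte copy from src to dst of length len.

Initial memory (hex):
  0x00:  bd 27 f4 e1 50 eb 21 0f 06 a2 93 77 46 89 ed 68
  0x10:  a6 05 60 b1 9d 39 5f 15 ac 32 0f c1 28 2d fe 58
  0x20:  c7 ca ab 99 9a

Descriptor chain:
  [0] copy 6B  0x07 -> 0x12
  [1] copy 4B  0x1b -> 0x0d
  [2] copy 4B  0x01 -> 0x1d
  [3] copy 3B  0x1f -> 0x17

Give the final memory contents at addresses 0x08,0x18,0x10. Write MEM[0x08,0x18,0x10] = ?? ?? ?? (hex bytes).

MEM[0x08,0x18,0x10] = 06 50 fe

[0] 0x07->0x12 len=6 : 0f 06 a2 93 77 46
[1] 0x1b->0x0d len=4 : c1 28 2d fe
[2] 0x01->0x1d len=4 : 27 f4 e1 50
[3] 0x1f->0x17 len=3 : e1 50 ca
query mem[0x08]=0x06, mem[0x18]=0x50, mem[0x10]=0xfe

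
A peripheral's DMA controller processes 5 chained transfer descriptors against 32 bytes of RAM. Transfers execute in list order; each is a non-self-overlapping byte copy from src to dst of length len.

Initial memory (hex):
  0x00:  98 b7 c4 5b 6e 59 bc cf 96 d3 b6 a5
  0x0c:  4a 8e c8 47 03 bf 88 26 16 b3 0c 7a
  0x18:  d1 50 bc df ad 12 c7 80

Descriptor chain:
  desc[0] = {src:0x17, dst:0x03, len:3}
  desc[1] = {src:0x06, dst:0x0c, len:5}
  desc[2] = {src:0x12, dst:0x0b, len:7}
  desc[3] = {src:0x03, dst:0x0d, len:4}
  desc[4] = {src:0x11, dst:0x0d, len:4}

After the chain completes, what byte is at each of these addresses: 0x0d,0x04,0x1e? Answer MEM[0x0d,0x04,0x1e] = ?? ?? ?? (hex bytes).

D0: mem[0x03..0x05] <- [7a d1 50]
D1: mem[0x0c..0x10] <- [bc cf 96 d3 b6]
D2: mem[0x0b..0x11] <- [88 26 16 b3 0c 7a d1]
D3: mem[0x0d..0x10] <- [7a d1 50 bc]
D4: mem[0x0d..0x10] <- [d1 88 26 16]
query mem[0x0d]=0xd1, mem[0x04]=0xd1, mem[0x1e]=0xc7

MEM[0x0d,0x04,0x1e] = d1 d1 c7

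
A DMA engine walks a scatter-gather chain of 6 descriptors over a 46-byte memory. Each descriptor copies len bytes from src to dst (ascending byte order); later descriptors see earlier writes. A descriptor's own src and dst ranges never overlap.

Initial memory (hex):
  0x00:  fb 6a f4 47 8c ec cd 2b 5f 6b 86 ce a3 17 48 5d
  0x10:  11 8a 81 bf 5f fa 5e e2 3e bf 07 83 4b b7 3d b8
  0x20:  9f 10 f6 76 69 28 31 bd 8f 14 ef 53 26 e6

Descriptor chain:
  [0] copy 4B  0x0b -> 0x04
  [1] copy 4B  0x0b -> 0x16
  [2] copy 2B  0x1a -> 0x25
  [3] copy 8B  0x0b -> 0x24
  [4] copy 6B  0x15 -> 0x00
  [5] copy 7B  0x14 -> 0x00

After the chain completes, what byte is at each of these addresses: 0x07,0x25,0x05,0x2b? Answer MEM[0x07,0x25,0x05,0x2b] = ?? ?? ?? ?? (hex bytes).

  after D0: wrote 4B at 0x04 = cea31748
  after D1: wrote 4B at 0x16 = cea31748
  after D2: wrote 2B at 0x25 = 0783
  after D3: wrote 8B at 0x24 = cea317485d118a81
  after D4: wrote 6B at 0x00 = facea3174807
  after D5: wrote 7B at 0x00 = 5ffacea3174807
query mem[0x07]=0x48, mem[0x25]=0xa3, mem[0x05]=0x48, mem[0x2b]=0x81

MEM[0x07,0x25,0x05,0x2b] = 48 a3 48 81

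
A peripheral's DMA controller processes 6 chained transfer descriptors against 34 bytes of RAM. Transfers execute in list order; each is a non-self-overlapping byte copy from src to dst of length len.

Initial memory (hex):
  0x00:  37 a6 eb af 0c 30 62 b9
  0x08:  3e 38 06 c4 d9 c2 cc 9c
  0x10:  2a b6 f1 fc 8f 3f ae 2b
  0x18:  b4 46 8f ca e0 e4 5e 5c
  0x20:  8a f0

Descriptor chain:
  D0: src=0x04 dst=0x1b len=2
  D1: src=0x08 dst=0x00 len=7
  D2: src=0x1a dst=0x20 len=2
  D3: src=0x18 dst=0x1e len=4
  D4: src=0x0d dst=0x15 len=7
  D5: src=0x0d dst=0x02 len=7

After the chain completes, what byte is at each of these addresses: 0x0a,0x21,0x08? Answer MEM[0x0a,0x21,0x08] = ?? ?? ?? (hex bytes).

D0: mem[0x1b..0x1c] <- [0c 30]
D1: mem[0x00..0x06] <- [3e 38 06 c4 d9 c2 cc]
D2: mem[0x20..0x21] <- [8f 0c]
D3: mem[0x1e..0x21] <- [b4 46 8f 0c]
D4: mem[0x15..0x1b] <- [c2 cc 9c 2a b6 f1 fc]
D5: mem[0x02..0x08] <- [c2 cc 9c 2a b6 f1 fc]
query mem[0x0a]=0x06, mem[0x21]=0x0c, mem[0x08]=0xfc

MEM[0x0a,0x21,0x08] = 06 0c fc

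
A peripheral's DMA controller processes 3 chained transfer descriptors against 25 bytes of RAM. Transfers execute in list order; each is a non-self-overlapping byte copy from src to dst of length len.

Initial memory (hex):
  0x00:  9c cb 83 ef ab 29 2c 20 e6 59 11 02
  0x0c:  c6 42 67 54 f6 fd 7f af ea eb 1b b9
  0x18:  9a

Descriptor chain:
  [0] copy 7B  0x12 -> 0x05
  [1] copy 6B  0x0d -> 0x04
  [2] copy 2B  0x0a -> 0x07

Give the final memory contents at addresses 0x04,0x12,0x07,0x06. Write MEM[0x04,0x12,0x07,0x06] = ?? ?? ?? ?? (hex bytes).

MEM[0x04,0x12,0x07,0x06] = 42 7f b9 54

[0] 0x12->0x05 len=7 : 7f af ea eb 1b b9 9a
[1] 0x0d->0x04 len=6 : 42 67 54 f6 fd 7f
[2] 0x0a->0x07 len=2 : b9 9a
query mem[0x04]=0x42, mem[0x12]=0x7f, mem[0x07]=0xb9, mem[0x06]=0x54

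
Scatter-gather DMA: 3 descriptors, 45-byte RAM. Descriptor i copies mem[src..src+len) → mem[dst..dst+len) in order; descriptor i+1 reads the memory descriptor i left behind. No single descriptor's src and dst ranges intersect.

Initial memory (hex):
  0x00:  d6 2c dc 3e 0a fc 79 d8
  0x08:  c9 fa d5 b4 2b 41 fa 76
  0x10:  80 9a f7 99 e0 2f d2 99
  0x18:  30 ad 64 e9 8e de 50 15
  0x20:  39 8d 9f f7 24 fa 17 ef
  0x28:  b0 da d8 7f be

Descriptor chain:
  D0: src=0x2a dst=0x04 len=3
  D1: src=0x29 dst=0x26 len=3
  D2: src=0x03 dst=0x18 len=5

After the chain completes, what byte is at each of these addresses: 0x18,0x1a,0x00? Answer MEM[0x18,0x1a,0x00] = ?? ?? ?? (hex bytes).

MEM[0x18,0x1a,0x00] = 3e 7f d6

  after D0: wrote 3B at 0x04 = d87fbe
  after D1: wrote 3B at 0x26 = dad87f
  after D2: wrote 5B at 0x18 = 3ed87fbed8
query mem[0x18]=0x3e, mem[0x1a]=0x7f, mem[0x00]=0xd6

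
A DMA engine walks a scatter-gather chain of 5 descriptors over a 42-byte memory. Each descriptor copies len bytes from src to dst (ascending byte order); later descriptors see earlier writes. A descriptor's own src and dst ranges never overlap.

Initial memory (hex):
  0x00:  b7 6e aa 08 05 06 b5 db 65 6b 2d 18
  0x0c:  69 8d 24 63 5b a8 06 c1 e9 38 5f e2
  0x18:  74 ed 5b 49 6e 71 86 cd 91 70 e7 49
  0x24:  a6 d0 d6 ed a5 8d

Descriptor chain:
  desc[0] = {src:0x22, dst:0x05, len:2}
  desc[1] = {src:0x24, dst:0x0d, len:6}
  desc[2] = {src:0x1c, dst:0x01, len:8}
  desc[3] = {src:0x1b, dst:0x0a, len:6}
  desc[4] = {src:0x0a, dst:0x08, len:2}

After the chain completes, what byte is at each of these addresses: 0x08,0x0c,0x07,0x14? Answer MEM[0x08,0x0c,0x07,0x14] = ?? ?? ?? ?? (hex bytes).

[0] 0x22->0x05 len=2 : e7 49
[1] 0x24->0x0d len=6 : a6 d0 d6 ed a5 8d
[2] 0x1c->0x01 len=8 : 6e 71 86 cd 91 70 e7 49
[3] 0x1b->0x0a len=6 : 49 6e 71 86 cd 91
[4] 0x0a->0x08 len=2 : 49 6e
query mem[0x08]=0x49, mem[0x0c]=0x71, mem[0x07]=0xe7, mem[0x14]=0xe9

MEM[0x08,0x0c,0x07,0x14] = 49 71 e7 e9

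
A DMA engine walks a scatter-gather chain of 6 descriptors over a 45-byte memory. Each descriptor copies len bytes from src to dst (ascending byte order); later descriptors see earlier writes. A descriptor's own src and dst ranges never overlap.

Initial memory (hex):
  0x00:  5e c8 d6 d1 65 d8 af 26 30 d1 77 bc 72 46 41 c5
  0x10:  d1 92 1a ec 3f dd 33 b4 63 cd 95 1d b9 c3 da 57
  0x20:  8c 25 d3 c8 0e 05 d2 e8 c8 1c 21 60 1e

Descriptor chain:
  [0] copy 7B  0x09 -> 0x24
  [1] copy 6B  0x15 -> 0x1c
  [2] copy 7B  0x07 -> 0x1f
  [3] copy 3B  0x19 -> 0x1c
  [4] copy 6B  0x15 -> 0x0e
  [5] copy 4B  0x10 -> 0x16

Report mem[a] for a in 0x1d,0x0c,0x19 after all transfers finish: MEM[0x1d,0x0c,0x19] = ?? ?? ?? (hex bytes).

[0] 0x09->0x24 len=7 : d1 77 bc 72 46 41 c5
[1] 0x15->0x1c len=6 : dd 33 b4 63 cd 95
[2] 0x07->0x1f len=7 : 26 30 d1 77 bc 72 46
[3] 0x19->0x1c len=3 : cd 95 1d
[4] 0x15->0x0e len=6 : dd 33 b4 63 cd 95
[5] 0x10->0x16 len=4 : b4 63 cd 95
query mem[0x1d]=0x95, mem[0x0c]=0x72, mem[0x19]=0x95

MEM[0x1d,0x0c,0x19] = 95 72 95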